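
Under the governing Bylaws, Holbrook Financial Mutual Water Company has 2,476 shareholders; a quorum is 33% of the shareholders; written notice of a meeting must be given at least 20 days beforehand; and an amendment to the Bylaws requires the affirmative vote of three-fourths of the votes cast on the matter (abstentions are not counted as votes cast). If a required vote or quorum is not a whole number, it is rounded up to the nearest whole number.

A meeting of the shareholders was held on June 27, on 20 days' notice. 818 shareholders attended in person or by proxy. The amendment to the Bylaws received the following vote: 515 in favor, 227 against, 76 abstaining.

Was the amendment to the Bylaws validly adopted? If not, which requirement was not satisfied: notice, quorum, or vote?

Invalid — vote requirement not satisfied.

Notice: 20 days given; 20 required. Satisfied.
Quorum: 33% of 2,476 = 817.08, rounded up to 818; 818 present. Satisfied.
Vote: requires three-fourths of the votes cast (818 − 76 abstaining = 742); 3/4 of 742 = 556.50, rounded up to 557, so 557 needed; 515 in favor. Not satisfied.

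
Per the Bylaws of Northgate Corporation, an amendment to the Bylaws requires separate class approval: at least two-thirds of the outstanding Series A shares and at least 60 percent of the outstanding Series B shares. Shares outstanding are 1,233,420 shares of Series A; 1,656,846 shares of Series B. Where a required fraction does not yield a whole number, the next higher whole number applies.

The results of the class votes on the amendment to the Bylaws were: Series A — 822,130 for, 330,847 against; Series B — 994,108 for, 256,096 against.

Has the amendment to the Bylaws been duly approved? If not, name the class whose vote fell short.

Not approved — the Series A shares did not give the required vote.

Series A: 2/3 of 1233420 = 822280; 822,280 required, 822,130 in favor — not approved.
Series B: 3/5 of 1656846 = 994107.60, rounded up to 994108; 994,108 required, 994,108 in favor — approved.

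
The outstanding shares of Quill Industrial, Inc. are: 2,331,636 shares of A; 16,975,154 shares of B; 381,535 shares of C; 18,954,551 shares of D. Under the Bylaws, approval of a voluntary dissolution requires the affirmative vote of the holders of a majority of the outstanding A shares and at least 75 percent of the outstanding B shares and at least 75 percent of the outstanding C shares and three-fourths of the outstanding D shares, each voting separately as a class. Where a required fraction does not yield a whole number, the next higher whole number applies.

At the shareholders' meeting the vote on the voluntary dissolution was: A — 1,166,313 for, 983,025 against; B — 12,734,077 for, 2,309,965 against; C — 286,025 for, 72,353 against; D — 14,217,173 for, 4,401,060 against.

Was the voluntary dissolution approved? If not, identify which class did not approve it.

A: a majority of 2331636 is 1165819; 1,165,819 required, 1,166,313 in favor — approved.
B: 3/4 of 16975154 = 12731365.50, rounded up to 12731366; 12,731,366 required, 12,734,077 in favor — approved.
C: 3/4 of 381535 = 286151.25, rounded up to 286152; 286,152 required, 286,025 in favor — not approved.
D: 3/4 of 18954551 = 14215913.25, rounded up to 14215914; 14,215,914 required, 14,217,173 in favor — approved.

Not approved — the C shares did not give the required vote.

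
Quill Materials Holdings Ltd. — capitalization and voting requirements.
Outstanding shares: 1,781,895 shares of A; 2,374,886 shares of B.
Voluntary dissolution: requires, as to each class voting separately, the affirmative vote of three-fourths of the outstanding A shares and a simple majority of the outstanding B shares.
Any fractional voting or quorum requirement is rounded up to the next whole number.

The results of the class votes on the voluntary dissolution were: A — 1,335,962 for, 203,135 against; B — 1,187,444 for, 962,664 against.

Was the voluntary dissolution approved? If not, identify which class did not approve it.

A: 3/4 of 1781895 = 1336421.25, rounded up to 1336422; 1,336,422 required, 1,335,962 in favor — not approved.
B: a majority of 2374886 is 1187444; 1,187,444 required, 1,187,444 in favor — approved.

Not approved — the A shares did not give the required vote.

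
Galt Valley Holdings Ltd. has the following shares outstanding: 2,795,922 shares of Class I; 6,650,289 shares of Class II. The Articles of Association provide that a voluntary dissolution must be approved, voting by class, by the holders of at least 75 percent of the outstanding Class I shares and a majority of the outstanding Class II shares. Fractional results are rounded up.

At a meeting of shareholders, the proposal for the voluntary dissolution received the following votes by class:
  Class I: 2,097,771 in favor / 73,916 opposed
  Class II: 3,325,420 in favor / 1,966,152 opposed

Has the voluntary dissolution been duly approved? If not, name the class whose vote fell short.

Approved — every class gave the required vote.

Class I: 3/4 of 2795922 = 2096941.50, rounded up to 2096942; 2,096,942 required, 2,097,771 in favor — approved.
Class II: a majority of 6650289 is 3325145; 3,325,145 required, 3,325,420 in favor — approved.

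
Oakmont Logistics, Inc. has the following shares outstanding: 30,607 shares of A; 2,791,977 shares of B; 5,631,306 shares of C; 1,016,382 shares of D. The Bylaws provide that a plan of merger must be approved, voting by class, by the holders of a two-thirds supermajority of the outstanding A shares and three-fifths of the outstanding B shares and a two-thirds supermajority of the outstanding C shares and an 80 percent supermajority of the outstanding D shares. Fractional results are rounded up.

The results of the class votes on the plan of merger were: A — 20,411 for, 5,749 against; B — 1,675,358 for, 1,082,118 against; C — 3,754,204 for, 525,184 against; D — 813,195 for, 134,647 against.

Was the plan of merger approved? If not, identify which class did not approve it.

Approved — every class gave the required vote.

A: 2/3 of 30607 = 20404.67, rounded up to 20405; 20,405 required, 20,411 in favor — approved.
B: 3/5 of 2791977 = 1675186.20, rounded up to 1675187; 1,675,187 required, 1,675,358 in favor — approved.
C: 2/3 of 5631306 = 3754204; 3,754,204 required, 3,754,204 in favor — approved.
D: 4/5 of 1016382 = 813105.60, rounded up to 813106; 813,106 required, 813,195 in favor — approved.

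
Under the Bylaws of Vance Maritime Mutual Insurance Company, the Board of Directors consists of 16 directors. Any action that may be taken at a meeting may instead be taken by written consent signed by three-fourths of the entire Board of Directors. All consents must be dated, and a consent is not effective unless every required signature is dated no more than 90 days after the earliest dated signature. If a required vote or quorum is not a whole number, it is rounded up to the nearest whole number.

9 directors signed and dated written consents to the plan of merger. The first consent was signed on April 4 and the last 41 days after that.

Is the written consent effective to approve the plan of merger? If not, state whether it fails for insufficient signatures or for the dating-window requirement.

Not effective — insufficient signatures.

Signatures required: three-fourths of 16 — 3/4 of 16 = 12, so 12 needed; 9 signed. Insufficient.
Dating window: the latest signature is 41 days after the earliest; the limit is 90 days. Within the window.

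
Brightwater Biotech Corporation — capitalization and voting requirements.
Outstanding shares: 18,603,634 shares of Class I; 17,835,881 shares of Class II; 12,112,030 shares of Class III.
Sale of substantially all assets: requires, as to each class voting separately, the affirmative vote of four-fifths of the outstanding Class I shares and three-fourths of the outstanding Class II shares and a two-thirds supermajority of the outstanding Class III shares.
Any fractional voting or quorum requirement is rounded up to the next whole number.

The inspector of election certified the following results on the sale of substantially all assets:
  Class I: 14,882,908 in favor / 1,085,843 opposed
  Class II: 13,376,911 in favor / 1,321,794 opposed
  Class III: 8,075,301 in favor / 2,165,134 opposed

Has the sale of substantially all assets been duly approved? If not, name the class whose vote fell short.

Class I: 4/5 of 18603634 = 14882907.20, rounded up to 14882908; 14,882,908 required, 14,882,908 in favor — approved.
Class II: 3/4 of 17835881 = 13376910.75, rounded up to 13376911; 13,376,911 required, 13,376,911 in favor — approved.
Class III: 2/3 of 12112030 = 8074686.67, rounded up to 8074687; 8,074,687 required, 8,075,301 in favor — approved.

Approved — every class gave the required vote.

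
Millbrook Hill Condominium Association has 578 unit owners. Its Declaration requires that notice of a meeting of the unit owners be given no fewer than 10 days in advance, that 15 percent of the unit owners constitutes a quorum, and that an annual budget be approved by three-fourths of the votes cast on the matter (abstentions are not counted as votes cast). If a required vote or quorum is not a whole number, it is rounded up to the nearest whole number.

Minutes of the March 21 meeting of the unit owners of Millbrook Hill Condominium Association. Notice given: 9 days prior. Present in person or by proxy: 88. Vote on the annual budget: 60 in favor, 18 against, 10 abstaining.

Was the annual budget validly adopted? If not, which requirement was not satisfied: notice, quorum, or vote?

Invalid — notice requirement not satisfied.

Notice: 9 days given; 10 required. Not satisfied.
Quorum: 15% of 578 = 86.70, rounded up to 87; 88 present. Satisfied.
Vote: requires three-fourths of the votes cast (88 − 10 abstaining = 78); 3/4 of 78 = 58.50, rounded up to 59, so 59 needed; 60 in favor. Satisfied.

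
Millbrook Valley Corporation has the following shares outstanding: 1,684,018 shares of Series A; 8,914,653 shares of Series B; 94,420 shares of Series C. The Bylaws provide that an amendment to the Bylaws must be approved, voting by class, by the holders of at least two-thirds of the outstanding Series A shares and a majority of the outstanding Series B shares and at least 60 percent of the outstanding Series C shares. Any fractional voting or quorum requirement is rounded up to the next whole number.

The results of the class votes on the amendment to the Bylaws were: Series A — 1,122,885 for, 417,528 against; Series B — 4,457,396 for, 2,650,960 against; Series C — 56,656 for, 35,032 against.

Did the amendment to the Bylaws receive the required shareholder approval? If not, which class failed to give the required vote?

Series A: 2/3 of 1684018 = 1122678.67, rounded up to 1122679; 1,122,679 required, 1,122,885 in favor — approved.
Series B: a majority of 8914653 is 4457327; 4,457,327 required, 4,457,396 in favor — approved.
Series C: 3/5 of 94420 = 56652; 56,652 required, 56,656 in favor — approved.

Approved — every class gave the required vote.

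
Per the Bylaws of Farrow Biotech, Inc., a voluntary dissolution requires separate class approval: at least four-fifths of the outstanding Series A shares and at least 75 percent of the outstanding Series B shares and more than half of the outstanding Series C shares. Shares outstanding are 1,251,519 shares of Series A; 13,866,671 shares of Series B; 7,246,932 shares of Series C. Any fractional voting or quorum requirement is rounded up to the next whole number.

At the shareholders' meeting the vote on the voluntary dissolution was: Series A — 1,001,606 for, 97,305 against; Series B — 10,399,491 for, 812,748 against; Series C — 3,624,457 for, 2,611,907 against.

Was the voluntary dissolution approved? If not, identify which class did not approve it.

Series A: 4/5 of 1251519 = 1001215.20, rounded up to 1001216; 1,001,216 required, 1,001,606 in favor — approved.
Series B: 3/4 of 13866671 = 10400003.25, rounded up to 10400004; 10,400,004 required, 10,399,491 in favor — not approved.
Series C: a majority of 7246932 is 3623467; 3,623,467 required, 3,624,457 in favor — approved.

Not approved — the Series B shares did not give the required vote.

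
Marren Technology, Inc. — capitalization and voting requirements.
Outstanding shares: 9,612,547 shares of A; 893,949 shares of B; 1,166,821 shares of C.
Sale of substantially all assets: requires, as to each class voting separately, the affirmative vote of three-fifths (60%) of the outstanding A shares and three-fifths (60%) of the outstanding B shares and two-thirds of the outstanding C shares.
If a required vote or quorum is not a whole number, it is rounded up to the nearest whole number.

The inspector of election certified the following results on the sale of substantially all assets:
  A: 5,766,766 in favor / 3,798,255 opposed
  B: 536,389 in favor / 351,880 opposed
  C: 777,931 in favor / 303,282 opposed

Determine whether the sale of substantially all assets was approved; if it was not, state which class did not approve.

A: 3/5 of 9612547 = 5767528.20, rounded up to 5767529; 5,767,529 required, 5,766,766 in favor — not approved.
B: 3/5 of 893949 = 536369.40, rounded up to 536370; 536,370 required, 536,389 in favor — approved.
C: 2/3 of 1166821 = 777880.67, rounded up to 777881; 777,881 required, 777,931 in favor — approved.

Not approved — the A shares did not give the required vote.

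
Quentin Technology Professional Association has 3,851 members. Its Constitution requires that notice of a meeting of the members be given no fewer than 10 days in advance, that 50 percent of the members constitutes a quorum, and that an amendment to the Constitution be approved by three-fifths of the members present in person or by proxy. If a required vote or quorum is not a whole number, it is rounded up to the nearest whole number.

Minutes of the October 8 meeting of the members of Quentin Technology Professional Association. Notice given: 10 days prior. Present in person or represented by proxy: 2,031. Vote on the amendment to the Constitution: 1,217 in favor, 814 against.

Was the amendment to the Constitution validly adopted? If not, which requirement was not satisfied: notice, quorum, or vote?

Invalid — vote requirement not satisfied.

Notice: 10 days given; 10 required. Satisfied.
Quorum: 50% of 3,851 = 1,925.50, rounded up to 1,926; 2,031 present. Satisfied.
Vote: requires three-fifths of those present (2,031); 3/5 of 2031 = 1218.60, rounded up to 1219, so 1,219 needed; 1,217 in favor. Not satisfied.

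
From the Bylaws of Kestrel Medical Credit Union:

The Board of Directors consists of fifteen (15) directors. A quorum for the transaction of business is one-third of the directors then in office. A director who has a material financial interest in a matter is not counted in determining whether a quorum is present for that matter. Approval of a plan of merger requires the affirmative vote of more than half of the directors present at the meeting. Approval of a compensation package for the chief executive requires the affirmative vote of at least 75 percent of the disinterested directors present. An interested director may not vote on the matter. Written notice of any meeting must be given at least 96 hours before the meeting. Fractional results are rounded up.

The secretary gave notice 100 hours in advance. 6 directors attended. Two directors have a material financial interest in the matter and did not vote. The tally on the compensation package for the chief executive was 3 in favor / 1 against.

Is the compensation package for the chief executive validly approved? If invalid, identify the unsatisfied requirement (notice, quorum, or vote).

Notice: 100 hours given; 96 required (100 ≥ 96). Satisfied.
Quorum: 6 present, but the 2 interested directors do not count, leaving 4. Quorum is 5. Not satisfied.
Vote: the compensation package for the chief executive requires three-fourths of the disinterested directors present (6 − 2 = 4). 3/4 of 4 = 3, so 3 affirmative votes are needed; 3 voted in favor. Satisfied. (Moot — without a quorum no business can be validly transacted.)

Invalid — quorum requirement not satisfied.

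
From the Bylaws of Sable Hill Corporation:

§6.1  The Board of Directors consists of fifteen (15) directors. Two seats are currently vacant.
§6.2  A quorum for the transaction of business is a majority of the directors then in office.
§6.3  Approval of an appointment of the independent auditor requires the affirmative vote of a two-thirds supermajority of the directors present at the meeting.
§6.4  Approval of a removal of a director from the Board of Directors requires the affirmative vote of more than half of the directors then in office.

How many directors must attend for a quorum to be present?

7

A majority of 13 is 7.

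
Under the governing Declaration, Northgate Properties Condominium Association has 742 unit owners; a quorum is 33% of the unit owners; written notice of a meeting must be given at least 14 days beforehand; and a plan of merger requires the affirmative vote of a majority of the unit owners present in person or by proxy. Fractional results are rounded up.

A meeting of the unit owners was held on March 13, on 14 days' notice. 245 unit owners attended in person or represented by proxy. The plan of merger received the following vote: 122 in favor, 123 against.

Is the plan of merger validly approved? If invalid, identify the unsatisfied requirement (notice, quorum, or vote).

Notice: 14 days given; 14 required. Satisfied.
Quorum: 33% of 742 = 244.86, rounded up to 245; 245 present. Satisfied.
Vote: requires a majority of those present (245); a majority of 245 is 123, so 123 needed; 122 in favor. Not satisfied.

Invalid — vote requirement not satisfied.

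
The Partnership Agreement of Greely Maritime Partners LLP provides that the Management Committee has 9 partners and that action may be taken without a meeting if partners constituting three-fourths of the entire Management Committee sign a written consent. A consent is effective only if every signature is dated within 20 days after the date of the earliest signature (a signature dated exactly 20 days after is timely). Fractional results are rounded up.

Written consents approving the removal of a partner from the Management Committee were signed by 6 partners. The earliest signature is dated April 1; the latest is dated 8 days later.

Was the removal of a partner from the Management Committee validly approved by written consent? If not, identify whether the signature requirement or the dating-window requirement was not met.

Signatures required: three-fourths of 9 — 3/4 of 9 = 6.75, rounded up to 7, so 7 needed; 6 signed. Insufficient.
Dating window: the latest signature is 8 days after the earliest; the limit is 20 days. Within the window.

Not effective — insufficient signatures.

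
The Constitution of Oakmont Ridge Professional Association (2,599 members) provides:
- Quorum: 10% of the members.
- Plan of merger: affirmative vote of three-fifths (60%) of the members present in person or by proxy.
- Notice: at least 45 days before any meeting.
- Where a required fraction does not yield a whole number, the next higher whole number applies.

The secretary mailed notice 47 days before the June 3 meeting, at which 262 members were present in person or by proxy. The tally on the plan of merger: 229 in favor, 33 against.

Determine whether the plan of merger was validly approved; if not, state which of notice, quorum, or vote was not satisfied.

Valid — all requirements satisfied.

Notice: 47 days given; 45 required. Satisfied.
Quorum: 10% of 2,599 = 259.90, rounded up to 260; 262 present. Satisfied.
Vote: requires three-fifths of those present (262); 3/5 of 262 = 157.20, rounded up to 158, so 158 needed; 229 in favor. Satisfied.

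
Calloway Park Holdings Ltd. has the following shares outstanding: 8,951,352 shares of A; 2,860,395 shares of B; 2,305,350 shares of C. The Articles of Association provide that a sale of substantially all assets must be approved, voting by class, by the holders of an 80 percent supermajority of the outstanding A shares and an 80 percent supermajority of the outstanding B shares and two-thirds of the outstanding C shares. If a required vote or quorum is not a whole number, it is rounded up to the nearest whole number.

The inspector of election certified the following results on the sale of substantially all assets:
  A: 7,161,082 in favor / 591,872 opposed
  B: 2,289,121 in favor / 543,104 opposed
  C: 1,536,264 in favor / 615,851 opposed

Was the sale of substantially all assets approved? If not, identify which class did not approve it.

A: 4/5 of 8951352 = 7161081.60, rounded up to 7161082; 7,161,082 required, 7,161,082 in favor — approved.
B: 4/5 of 2860395 = 2288316; 2,288,316 required, 2,289,121 in favor — approved.
C: 2/3 of 2305350 = 1536900; 1,536,900 required, 1,536,264 in favor — not approved.

Not approved — the C shares did not give the required vote.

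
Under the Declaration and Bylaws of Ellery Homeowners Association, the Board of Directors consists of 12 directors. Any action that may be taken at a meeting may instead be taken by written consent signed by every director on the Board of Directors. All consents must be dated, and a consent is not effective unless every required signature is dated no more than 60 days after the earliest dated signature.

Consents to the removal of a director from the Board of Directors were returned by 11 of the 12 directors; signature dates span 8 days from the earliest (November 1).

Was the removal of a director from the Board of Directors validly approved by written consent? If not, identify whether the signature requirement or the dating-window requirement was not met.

Not effective — insufficient signatures.

Signatures required: the unanimous vote of 12 — unanimous means all 12, so 12 needed; 11 signed. Insufficient.
Dating window: the latest signature is 8 days after the earliest; the limit is 60 days. Within the window.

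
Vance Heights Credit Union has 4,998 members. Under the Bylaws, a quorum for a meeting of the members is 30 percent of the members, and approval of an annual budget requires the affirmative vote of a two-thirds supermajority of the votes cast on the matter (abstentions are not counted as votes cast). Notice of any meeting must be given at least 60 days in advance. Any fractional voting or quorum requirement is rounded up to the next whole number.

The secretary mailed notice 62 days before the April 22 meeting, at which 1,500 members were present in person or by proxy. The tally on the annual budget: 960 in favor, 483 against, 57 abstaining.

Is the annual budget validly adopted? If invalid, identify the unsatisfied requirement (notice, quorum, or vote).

Invalid — vote requirement not satisfied.

Notice: 62 days given; 60 required. Satisfied.
Quorum: 30% of 4,998 = 1,499.40, rounded up to 1,500; 1,500 present. Satisfied.
Vote: requires two-thirds of the votes cast (1,500 − 57 abstaining = 1,443); 2/3 of 1443 = 962, so 962 needed; 960 in favor. Not satisfied.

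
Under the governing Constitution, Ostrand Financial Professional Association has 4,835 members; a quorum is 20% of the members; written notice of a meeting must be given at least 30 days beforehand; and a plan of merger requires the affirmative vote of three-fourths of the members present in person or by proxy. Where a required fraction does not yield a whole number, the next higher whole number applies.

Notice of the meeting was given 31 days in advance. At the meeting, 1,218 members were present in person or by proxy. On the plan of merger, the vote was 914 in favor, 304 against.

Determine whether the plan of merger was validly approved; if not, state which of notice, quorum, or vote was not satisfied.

Notice: 31 days given; 30 required. Satisfied.
Quorum: 20% of 4,835 = 967; 1,218 present. Satisfied.
Vote: requires three-fourths of those present (1,218); 3/4 of 1218 = 913.50, rounded up to 914, so 914 needed; 914 in favor. Satisfied.

Valid — all requirements satisfied.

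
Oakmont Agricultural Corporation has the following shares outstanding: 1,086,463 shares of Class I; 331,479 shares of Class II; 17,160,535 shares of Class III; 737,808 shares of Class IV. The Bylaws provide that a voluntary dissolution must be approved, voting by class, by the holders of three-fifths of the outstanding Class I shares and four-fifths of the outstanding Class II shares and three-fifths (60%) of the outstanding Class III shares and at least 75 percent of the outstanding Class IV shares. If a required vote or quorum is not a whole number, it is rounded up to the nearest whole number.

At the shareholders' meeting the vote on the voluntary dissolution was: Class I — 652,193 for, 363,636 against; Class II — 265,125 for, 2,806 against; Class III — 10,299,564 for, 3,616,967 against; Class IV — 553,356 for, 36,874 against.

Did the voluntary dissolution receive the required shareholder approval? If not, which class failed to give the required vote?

Class I: 3/5 of 1086463 = 651877.80, rounded up to 651878; 651,878 required, 652,193 in favor — approved.
Class II: 4/5 of 331479 = 265183.20, rounded up to 265184; 265,184 required, 265,125 in favor — not approved.
Class III: 3/5 of 17160535 = 10296321; 10,296,321 required, 10,299,564 in favor — approved.
Class IV: 3/4 of 737808 = 553356; 553,356 required, 553,356 in favor — approved.

Not approved — the Class II shares did not give the required vote.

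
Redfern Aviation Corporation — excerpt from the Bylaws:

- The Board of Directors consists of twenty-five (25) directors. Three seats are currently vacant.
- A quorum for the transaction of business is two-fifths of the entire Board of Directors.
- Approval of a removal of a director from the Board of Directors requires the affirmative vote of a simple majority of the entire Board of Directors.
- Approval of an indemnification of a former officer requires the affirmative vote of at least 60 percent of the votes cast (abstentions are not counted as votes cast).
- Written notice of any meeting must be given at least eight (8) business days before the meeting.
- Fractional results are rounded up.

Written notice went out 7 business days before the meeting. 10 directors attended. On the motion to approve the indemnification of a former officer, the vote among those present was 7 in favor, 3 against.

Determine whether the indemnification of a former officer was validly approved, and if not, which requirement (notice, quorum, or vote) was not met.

Invalid — notice requirement not satisfied.

Notice: 7 business days given; 8 required (7 < 8). Not satisfied.
Quorum: 10 present; quorum is 10. Satisfied.
Vote: the indemnification of a former officer requires three-fifths of the votes cast (10). 3/5 of 10 = 6, so 6 affirmative votes are needed; 7 voted in favor. Satisfied.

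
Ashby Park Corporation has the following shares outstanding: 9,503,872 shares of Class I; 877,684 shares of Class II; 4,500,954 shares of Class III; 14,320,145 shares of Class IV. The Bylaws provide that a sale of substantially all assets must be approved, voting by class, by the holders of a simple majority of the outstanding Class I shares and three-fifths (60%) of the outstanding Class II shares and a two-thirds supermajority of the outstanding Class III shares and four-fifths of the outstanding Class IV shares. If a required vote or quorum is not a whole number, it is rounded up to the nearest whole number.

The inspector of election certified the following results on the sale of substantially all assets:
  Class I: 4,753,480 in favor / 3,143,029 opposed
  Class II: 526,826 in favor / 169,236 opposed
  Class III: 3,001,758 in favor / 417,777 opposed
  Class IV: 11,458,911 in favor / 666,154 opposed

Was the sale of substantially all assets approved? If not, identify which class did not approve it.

Approved — every class gave the required vote.

Class I: a majority of 9503872 is 4751937; 4,751,937 required, 4,753,480 in favor — approved.
Class II: 3/5 of 877684 = 526610.40, rounded up to 526611; 526,611 required, 526,826 in favor — approved.
Class III: 2/3 of 4500954 = 3000636; 3,000,636 required, 3,001,758 in favor — approved.
Class IV: 4/5 of 14320145 = 11456116; 11,456,116 required, 11,458,911 in favor — approved.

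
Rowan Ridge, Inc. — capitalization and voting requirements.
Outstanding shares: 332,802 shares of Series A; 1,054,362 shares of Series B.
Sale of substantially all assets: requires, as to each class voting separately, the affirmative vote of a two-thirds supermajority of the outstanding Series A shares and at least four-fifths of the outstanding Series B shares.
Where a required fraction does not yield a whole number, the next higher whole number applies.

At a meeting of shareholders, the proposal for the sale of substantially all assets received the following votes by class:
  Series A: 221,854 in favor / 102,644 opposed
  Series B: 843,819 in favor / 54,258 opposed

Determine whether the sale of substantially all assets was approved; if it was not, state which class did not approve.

Not approved — the Series A shares did not give the required vote.

Series A: 2/3 of 332802 = 221868; 221,868 required, 221,854 in favor — not approved.
Series B: 4/5 of 1054362 = 843489.60, rounded up to 843490; 843,490 required, 843,819 in favor — approved.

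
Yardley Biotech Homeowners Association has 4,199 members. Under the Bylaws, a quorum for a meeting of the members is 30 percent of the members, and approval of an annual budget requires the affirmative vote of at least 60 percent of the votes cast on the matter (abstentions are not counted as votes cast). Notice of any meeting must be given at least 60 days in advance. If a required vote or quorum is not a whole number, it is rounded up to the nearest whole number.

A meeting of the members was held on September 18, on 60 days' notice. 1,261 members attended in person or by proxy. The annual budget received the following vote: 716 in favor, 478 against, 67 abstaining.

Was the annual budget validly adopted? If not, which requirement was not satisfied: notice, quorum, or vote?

Notice: 60 days given; 60 required. Satisfied.
Quorum: 30% of 4,199 = 1,259.70, rounded up to 1,260; 1,261 present. Satisfied.
Vote: requires three-fifths of the votes cast (1,261 − 67 abstaining = 1,194); 3/5 of 1194 = 716.40, rounded up to 717, so 717 needed; 716 in favor. Not satisfied.

Invalid — vote requirement not satisfied.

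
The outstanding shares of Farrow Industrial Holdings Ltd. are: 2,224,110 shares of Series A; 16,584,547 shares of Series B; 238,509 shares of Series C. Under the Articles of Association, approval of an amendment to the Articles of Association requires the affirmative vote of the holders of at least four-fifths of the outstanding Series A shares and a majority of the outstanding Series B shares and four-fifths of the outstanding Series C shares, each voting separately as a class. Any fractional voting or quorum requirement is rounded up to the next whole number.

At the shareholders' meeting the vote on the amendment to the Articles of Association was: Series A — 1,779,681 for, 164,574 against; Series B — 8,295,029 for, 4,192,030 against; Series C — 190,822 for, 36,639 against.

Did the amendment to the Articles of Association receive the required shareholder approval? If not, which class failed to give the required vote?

Series A: 4/5 of 2224110 = 1779288; 1,779,288 required, 1,779,681 in favor — approved.
Series B: a majority of 16584547 is 8292274; 8,292,274 required, 8,295,029 in favor — approved.
Series C: 4/5 of 238509 = 190807.20, rounded up to 190808; 190,808 required, 190,822 in favor — approved.

Approved — every class gave the required vote.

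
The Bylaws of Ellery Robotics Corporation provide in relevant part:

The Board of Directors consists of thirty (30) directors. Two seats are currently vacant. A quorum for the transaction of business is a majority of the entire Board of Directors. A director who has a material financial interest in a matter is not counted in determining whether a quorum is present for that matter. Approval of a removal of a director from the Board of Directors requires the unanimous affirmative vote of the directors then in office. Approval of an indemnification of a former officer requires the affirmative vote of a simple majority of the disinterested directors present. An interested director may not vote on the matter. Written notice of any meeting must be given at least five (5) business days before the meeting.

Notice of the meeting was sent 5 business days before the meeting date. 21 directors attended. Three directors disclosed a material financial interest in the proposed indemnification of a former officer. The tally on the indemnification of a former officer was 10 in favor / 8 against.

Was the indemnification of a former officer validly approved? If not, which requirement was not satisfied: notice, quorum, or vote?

Valid — all requirements satisfied.

Notice: 5 business days given; 5 required (5 ≥ 5). Satisfied.
Quorum: 21 present, but the 3 interested directors do not count, leaving 18. Quorum is 16. Satisfied.
Vote: the indemnification of a former officer requires a majority of the disinterested directors present (21 − 3 = 18). A majority of 18 is 10, so 10 affirmative votes are needed; 10 voted in favor. Satisfied.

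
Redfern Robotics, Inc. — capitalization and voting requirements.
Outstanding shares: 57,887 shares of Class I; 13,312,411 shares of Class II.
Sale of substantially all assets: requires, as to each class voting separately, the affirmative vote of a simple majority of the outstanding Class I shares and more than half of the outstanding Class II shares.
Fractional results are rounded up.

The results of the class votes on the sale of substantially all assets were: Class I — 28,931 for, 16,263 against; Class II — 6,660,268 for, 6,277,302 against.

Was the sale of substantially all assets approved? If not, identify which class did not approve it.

Not approved — the Class I shares did not give the required vote.

Class I: a majority of 57887 is 28944; 28,944 required, 28,931 in favor — not approved.
Class II: a majority of 13312411 is 6656206; 6,656,206 required, 6,660,268 in favor — approved.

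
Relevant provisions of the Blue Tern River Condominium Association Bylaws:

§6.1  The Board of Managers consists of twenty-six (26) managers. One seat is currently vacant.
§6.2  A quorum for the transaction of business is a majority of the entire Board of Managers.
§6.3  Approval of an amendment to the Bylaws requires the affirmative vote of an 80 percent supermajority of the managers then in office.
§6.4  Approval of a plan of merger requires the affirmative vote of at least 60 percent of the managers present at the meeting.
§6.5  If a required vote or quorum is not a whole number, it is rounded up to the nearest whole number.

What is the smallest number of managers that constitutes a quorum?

A majority of 26 is 14.

14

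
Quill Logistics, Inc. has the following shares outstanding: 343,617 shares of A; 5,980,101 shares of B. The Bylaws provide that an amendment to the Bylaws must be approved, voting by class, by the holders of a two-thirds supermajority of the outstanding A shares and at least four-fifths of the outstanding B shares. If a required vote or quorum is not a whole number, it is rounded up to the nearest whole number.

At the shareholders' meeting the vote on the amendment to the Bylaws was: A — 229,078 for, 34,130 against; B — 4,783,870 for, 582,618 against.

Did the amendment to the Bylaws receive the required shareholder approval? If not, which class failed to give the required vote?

Not approved — the B shares did not give the required vote.

A: 2/3 of 343617 = 229078; 229,078 required, 229,078 in favor — approved.
B: 4/5 of 5980101 = 4784080.80, rounded up to 4784081; 4,784,081 required, 4,783,870 in favor — not approved.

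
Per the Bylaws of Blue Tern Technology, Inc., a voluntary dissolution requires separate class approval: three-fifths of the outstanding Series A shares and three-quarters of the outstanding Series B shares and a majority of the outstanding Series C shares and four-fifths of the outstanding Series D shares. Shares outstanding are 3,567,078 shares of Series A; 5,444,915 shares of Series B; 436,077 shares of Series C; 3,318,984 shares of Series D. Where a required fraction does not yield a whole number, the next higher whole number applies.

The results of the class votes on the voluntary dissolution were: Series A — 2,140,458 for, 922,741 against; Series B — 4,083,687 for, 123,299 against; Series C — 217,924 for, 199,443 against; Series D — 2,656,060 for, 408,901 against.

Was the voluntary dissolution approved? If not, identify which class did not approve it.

Series A: 3/5 of 3567078 = 2140246.80, rounded up to 2140247; 2,140,247 required, 2,140,458 in favor — approved.
Series B: 3/4 of 5444915 = 4083686.25, rounded up to 4083687; 4,083,687 required, 4,083,687 in favor — approved.
Series C: a majority of 436077 is 218039; 218,039 required, 217,924 in favor — not approved.
Series D: 4/5 of 3318984 = 2655187.20, rounded up to 2655188; 2,655,188 required, 2,656,060 in favor — approved.

Not approved — the Series C shares did not give the required vote.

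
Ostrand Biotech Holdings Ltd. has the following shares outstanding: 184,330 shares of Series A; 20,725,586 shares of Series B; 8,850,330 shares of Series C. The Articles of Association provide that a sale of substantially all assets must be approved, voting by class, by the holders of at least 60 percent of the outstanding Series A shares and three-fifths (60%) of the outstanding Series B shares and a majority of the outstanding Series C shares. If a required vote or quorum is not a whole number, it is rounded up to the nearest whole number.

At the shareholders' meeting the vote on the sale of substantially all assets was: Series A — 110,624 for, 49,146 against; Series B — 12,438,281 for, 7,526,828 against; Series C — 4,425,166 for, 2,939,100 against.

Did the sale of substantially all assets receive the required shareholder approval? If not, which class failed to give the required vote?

Approved — every class gave the required vote.

Series A: 3/5 of 184330 = 110598; 110,598 required, 110,624 in favor — approved.
Series B: 3/5 of 20725586 = 12435351.60, rounded up to 12435352; 12,435,352 required, 12,438,281 in favor — approved.
Series C: a majority of 8850330 is 4425166; 4,425,166 required, 4,425,166 in favor — approved.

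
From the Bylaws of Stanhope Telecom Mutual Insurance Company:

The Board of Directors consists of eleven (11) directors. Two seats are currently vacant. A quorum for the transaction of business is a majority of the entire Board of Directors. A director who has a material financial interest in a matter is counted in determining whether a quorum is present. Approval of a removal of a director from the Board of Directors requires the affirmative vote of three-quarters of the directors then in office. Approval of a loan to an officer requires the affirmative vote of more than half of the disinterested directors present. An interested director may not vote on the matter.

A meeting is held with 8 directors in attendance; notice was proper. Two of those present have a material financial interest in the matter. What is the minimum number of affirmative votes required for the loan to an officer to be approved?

4

The loan to an officer requires a majority of the disinterested directors present (8 − 2 = 6).
A majority of 6 is 4.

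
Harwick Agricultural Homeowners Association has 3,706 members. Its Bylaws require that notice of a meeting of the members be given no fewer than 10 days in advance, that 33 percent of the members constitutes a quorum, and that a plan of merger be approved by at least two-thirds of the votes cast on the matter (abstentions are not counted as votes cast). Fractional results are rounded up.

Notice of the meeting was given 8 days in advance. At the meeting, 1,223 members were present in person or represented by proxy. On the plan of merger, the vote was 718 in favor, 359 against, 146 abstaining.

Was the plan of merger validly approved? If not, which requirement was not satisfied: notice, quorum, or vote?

Invalid — notice requirement not satisfied.

Notice: 8 days given; 10 required. Not satisfied.
Quorum: 33% of 3,706 = 1,222.98, rounded up to 1,223; 1,223 present. Satisfied.
Vote: requires two-thirds of the votes cast (1,223 − 146 abstaining = 1,077); 2/3 of 1077 = 718, so 718 needed; 718 in favor. Satisfied.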